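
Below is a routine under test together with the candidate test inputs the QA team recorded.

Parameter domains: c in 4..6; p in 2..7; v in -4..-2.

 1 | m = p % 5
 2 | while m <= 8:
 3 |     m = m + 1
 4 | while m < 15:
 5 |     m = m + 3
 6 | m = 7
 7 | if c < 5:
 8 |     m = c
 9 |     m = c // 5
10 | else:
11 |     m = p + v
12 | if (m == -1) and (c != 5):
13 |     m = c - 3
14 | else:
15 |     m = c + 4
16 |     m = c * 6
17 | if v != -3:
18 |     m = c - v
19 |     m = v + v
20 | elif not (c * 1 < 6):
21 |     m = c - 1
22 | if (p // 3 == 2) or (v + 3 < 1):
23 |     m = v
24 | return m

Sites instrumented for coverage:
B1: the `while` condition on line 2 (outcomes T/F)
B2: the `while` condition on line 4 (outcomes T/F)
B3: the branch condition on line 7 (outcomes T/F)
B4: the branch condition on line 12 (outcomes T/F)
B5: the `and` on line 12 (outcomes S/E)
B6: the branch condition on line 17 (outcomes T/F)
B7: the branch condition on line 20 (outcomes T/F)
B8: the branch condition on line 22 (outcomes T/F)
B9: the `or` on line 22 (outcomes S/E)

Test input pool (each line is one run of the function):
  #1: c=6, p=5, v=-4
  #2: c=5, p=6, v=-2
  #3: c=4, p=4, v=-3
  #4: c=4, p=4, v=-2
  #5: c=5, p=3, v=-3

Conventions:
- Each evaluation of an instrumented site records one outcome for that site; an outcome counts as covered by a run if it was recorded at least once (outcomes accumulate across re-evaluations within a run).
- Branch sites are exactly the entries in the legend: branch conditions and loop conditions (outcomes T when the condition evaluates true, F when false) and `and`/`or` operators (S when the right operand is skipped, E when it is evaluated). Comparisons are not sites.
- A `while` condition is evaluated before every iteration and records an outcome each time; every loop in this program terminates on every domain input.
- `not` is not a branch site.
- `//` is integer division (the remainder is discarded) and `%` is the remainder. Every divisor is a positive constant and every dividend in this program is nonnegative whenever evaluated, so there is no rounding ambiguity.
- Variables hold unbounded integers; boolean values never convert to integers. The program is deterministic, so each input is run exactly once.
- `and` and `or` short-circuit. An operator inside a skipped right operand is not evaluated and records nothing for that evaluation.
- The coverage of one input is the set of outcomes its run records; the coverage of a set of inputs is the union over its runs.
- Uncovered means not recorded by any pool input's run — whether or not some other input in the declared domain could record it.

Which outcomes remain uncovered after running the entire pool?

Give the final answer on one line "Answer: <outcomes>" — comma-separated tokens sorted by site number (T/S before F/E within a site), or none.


input #1 (c=6, p=5, v=-4): covers B1=T, B1=F, B2=T, B2=F, B3=F, B4=F, B5=S, B6=T, B8=T, B9=E
input #2 (c=5, p=6, v=-2): covers B1=T, B1=F, B2=T, B2=F, B3=F, B4=F, B5=S, B6=T, B8=T, B9=S
input #3 (c=4, p=4, v=-3): covers B1=T, B1=F, B2=T, B2=F, B3=T, B4=F, B5=S, B6=F, B7=F, B8=T, B9=E
input #4 (c=4, p=4, v=-2): covers B1=T, B1=F, B2=T, B2=F, B3=T, B4=F, B5=S, B6=T, B8=F, B9=E
input #5 (c=5, p=3, v=-3): covers B1=T, B1=F, B2=T, B2=F, B3=F, B4=F, B5=S, B6=F, B7=F, B8=T, B9=E
union over the pool: B1=T, B1=F, B2=T, B2=F, B3=T, B3=F, B4=F, B5=S, B6=T, B6=F, B7=F, B8=T, B8=F, B9=S, B9=E
uncovered (3 of 18): B4=T, B5=E, B7=T
Answer: B4=T, B5=E, B7=T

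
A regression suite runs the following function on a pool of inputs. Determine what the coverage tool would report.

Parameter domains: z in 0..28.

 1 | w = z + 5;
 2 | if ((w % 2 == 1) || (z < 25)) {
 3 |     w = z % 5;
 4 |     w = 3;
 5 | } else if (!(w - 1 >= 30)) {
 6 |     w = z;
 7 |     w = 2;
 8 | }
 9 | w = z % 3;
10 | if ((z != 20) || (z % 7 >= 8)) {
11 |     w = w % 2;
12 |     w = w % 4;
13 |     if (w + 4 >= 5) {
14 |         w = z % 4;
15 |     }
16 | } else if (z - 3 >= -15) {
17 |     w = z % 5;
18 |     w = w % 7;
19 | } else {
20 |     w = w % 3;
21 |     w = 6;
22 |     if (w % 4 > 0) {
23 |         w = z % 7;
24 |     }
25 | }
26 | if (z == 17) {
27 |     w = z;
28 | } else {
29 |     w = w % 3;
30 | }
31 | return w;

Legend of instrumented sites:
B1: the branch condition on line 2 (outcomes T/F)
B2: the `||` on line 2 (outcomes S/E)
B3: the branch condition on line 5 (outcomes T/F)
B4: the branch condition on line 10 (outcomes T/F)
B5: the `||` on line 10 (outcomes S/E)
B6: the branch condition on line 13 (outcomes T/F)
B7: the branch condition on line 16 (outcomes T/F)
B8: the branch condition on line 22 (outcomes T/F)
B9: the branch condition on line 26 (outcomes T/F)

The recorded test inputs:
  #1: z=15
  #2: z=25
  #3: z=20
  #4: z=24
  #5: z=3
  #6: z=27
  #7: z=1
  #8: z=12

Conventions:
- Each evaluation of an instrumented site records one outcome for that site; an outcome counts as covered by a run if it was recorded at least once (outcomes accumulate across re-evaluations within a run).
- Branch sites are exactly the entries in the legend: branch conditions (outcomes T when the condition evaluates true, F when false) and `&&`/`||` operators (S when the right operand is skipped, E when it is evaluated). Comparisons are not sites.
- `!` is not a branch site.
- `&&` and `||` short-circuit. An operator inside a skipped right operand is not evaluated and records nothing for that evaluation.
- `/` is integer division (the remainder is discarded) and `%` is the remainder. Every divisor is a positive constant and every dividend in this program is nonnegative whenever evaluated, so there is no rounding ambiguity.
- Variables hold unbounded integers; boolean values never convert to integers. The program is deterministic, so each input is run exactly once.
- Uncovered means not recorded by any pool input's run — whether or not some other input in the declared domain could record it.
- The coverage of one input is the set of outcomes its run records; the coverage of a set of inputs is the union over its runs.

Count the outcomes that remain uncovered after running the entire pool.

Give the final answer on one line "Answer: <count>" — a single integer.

run #1 (z=15) runs B2->E, B1->T, B5->S, B4->T, B6->F, B9->F; records B1=T, B2=E, B4=T, B5=S, B6=F, B9=F
run #2 (z=25) runs B2->E, B1->F, B3->T, B5->S, B4->T, B6->T, B9->F; records B1=F, B2=E, B3=T, B4=T, B5=S, B6=T, B9=F
run #3 (z=20) runs B2->S, B1->T, B5->E, B4->F, B7->T, B9->F; records B1=T, B2=S, B4=F, B5=E, B7=T, B9=F
run #4 (z=24) runs B2->S, B1->T, B5->S, B4->T, B6->F, B9->F; records B1=T, B2=S, B4=T, B5=S, B6=F, B9=F
run #5 (z=3) runs B2->E, B1->T, B5->S, B4->T, B6->F, B9->F; records B1=T, B2=E, B4=T, B5=S, B6=F, B9=F
run #6 (z=27) runs B2->E, B1->F, B3->F, B5->S, B4->T, B6->F, B9->F; records B1=F, B2=E, B3=F, B4=T, B5=S, B6=F, B9=F
run #7 (z=1) runs B2->E, B1->T, B5->S, B4->T, B6->T, B9->F; records B1=T, B2=E, B4=T, B5=S, B6=T, B9=F
run #8 (z=12) runs B2->S, B1->T, B5->S, B4->T, B6->F, B9->F; records B1=T, B2=S, B4=T, B5=S, B6=F, B9=F
union over the pool: B1=T, B1=F, B2=S, B2=E, B3=T, B3=F, B4=T, B4=F, B5=S, B5=E, B6=T, B6=F, B7=T, B9=F
uncovered (4 of 18): B7=F, B8=T, B8=F, B9=T

Answer: 4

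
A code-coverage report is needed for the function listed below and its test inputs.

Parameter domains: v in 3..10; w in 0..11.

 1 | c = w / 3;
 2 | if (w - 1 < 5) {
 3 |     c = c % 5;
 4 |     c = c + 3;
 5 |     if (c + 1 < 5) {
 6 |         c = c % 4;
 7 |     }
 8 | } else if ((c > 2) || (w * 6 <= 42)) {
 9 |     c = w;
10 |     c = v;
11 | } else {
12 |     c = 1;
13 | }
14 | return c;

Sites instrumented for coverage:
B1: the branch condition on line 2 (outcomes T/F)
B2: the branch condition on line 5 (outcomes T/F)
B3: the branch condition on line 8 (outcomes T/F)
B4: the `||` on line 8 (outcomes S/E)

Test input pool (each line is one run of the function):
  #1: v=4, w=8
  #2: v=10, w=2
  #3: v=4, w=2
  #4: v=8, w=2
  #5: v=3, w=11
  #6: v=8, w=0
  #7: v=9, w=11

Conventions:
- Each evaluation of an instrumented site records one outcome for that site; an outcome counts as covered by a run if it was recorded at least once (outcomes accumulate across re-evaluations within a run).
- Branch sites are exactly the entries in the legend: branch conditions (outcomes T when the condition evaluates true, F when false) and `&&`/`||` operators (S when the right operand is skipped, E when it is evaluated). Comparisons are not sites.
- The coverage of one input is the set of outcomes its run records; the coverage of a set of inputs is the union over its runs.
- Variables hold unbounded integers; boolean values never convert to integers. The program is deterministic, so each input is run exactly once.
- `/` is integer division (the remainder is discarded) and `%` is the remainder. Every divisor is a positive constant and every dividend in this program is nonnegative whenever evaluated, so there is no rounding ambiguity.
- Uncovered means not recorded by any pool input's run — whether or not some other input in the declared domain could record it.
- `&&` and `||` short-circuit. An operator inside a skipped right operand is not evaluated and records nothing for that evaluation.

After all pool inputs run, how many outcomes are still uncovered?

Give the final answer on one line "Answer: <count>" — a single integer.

#1 (v=4, w=8) -> B1->F, B4->E, B3->F; covered: B1=F, B3=F, B4=E
#2 (v=10, w=2) -> B1->T, B2->T; covered: B1=T, B2=T
#3 (v=4, w=2) -> B1->T, B2->T; covered: B1=T, B2=T
#4 (v=8, w=2) -> B1->T, B2->T; covered: B1=T, B2=T
#5 (v=3, w=11) -> B1->F, B4->S, B3->T; covered: B1=F, B3=T, B4=S
#6 (v=8, w=0) -> B1->T, B2->T; covered: B1=T, B2=T
#7 (v=9, w=11) -> B1->F, B4->S, B3->T; covered: B1=F, B3=T, B4=S
union over the pool: B1=T, B1=F, B2=T, B3=T, B3=F, B4=S, B4=E
uncovered (1 of 8): B2=F

Answer: 1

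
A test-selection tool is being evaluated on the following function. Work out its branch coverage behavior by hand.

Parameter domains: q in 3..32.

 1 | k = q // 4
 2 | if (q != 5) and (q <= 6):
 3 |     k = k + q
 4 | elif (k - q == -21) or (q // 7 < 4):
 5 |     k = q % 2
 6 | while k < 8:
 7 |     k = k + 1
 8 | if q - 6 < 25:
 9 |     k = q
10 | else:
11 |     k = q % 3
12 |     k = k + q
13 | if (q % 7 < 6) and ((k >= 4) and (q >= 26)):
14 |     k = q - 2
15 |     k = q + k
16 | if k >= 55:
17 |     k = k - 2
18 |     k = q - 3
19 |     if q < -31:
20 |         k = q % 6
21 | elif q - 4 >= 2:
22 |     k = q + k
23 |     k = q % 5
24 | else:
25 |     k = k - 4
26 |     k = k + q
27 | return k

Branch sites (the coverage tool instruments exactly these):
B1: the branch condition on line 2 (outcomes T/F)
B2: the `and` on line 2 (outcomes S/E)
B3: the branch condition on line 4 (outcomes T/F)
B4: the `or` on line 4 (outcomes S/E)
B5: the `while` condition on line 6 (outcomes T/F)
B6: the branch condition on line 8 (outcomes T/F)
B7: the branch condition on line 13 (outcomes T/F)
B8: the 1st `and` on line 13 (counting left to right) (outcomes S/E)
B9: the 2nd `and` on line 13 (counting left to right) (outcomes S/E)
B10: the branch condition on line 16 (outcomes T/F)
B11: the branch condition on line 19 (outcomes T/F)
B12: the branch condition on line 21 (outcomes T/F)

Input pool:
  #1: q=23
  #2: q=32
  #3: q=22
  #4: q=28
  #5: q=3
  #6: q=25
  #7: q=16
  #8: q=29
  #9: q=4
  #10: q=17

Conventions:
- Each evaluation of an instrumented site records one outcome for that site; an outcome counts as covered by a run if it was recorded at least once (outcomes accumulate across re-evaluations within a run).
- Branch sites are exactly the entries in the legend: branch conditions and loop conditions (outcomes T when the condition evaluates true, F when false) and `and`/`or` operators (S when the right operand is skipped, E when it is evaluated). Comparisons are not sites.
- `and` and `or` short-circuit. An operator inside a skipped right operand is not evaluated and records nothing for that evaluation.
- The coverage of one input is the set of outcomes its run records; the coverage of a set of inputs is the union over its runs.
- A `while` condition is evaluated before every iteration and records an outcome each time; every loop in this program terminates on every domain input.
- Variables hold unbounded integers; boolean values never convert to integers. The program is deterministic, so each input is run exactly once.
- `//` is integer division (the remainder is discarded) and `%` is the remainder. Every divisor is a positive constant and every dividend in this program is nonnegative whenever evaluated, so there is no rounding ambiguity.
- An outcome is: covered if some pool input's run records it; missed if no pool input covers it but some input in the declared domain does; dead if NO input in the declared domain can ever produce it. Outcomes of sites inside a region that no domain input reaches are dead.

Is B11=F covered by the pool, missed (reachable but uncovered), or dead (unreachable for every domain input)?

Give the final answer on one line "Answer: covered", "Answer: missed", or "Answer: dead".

B11=F is recorded by pool input(s) 2, 8 -> covered

Answer: covered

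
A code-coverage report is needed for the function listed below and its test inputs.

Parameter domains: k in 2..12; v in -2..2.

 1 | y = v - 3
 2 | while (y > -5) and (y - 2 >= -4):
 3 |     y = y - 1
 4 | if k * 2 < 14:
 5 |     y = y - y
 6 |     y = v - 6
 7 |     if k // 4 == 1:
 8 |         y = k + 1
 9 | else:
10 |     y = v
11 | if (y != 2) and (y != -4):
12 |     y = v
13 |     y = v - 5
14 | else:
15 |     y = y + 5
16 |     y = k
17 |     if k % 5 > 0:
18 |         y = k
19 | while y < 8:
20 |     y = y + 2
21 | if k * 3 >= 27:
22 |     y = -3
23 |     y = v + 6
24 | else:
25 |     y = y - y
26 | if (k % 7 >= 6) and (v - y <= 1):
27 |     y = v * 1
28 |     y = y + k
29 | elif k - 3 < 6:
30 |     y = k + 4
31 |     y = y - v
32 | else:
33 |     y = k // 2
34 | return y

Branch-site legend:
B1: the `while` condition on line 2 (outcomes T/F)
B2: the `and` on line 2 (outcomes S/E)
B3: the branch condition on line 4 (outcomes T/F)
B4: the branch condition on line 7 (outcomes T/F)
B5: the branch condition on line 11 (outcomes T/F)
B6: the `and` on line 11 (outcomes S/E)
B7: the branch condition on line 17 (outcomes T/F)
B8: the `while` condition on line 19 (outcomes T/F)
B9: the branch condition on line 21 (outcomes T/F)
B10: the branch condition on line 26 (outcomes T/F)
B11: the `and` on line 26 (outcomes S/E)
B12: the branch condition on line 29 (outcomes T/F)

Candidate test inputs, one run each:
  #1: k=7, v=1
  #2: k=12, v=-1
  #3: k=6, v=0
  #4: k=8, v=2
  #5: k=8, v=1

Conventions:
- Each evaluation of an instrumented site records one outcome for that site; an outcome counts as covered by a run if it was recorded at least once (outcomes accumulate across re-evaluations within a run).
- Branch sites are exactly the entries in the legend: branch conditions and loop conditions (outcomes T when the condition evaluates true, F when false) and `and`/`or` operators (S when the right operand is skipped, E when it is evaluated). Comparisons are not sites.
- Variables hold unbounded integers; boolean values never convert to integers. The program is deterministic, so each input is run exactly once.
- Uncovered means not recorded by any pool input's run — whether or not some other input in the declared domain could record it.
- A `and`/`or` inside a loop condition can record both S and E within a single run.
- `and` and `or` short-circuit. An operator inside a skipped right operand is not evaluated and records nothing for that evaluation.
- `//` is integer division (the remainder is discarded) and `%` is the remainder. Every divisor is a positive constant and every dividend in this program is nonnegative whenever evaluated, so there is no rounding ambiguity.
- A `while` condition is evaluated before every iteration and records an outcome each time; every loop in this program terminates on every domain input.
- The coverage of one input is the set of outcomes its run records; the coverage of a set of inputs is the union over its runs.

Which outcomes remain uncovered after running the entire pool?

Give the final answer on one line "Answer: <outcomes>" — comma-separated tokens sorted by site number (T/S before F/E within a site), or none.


run #1 (k=7, v=1) records B1=T, B1=F, B2=E, B3=F, B5=T, B6=E, B8=T, B8=F, B9=F, B10=F, B11=S, B12=T
run #2 (k=12, v=-1) records B1=F, B2=E, B3=F, B5=T, B6=E, B8=T, B8=F, B9=T, B10=F, B11=S, B12=F
run #3 (k=6, v=0) records B1=F, B2=E, B3=T, B4=T, B5=T, B6=E, B8=T, B8=F, B9=F, B10=T, B11=E
run #4 (k=8, v=2) records B1=T, B1=F, B2=E, B3=F, B5=F, B6=S, B7=T, B8=F, B9=F, B10=F, B11=S, B12=T
run #5 (k=8, v=1) records B1=T, B1=F, B2=E, B3=F, B5=T, B6=E, B8=T, B8=F, B9=F, B10=F, B11=S, B12=T
union over the pool: B1=T, B1=F, B2=E, B3=T, B3=F, B4=T, B5=T, B5=F, B6=S, B6=E, B7=T, B8=T, B8=F, B9=T, B9=F, B10=T, B10=F, B11=S, B11=E, B12=T, B12=F
uncovered (3 of 24): B2=S, B4=F, B7=F
Answer: B2=S, B4=F, B7=F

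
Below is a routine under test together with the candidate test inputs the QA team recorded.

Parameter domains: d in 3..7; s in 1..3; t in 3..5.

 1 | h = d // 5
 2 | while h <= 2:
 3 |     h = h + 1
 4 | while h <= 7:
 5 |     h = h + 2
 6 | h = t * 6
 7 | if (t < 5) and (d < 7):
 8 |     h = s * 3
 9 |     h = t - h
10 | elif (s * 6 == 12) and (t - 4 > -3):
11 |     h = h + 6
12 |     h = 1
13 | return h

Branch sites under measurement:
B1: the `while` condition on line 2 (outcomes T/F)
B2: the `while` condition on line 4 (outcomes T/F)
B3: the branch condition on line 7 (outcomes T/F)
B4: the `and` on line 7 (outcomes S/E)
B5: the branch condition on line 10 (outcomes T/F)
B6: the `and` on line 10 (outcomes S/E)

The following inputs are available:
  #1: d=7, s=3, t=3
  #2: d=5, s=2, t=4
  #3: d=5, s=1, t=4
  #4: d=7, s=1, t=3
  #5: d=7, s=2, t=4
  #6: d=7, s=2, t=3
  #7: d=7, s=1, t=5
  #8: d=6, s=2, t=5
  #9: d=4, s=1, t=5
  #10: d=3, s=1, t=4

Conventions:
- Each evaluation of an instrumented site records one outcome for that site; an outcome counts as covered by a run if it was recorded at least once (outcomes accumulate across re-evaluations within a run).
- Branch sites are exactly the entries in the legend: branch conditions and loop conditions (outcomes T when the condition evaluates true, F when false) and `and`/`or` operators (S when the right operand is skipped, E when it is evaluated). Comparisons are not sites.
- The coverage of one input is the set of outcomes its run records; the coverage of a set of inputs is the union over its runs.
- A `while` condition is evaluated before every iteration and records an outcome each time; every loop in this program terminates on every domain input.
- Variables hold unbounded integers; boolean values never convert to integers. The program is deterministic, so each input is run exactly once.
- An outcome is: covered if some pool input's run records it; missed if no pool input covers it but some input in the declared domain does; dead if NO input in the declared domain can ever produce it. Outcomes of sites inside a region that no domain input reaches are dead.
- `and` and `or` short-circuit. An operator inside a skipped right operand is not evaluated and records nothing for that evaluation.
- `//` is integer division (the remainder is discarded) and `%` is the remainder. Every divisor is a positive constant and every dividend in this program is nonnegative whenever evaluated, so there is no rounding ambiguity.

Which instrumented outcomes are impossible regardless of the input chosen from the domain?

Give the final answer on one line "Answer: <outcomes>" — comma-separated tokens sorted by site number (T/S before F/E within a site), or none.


exhaustive pass over the 45-input domain:
  reachable outcomes have witnesses, e.g. B1=T (e.g. d=3, s=1, t=3), B1=F (e.g. d=3, s=1, t=3), B2=T (e.g. d=3, s=1, t=3), B2=F (e.g. d=3, s=1, t=3)
Answer: none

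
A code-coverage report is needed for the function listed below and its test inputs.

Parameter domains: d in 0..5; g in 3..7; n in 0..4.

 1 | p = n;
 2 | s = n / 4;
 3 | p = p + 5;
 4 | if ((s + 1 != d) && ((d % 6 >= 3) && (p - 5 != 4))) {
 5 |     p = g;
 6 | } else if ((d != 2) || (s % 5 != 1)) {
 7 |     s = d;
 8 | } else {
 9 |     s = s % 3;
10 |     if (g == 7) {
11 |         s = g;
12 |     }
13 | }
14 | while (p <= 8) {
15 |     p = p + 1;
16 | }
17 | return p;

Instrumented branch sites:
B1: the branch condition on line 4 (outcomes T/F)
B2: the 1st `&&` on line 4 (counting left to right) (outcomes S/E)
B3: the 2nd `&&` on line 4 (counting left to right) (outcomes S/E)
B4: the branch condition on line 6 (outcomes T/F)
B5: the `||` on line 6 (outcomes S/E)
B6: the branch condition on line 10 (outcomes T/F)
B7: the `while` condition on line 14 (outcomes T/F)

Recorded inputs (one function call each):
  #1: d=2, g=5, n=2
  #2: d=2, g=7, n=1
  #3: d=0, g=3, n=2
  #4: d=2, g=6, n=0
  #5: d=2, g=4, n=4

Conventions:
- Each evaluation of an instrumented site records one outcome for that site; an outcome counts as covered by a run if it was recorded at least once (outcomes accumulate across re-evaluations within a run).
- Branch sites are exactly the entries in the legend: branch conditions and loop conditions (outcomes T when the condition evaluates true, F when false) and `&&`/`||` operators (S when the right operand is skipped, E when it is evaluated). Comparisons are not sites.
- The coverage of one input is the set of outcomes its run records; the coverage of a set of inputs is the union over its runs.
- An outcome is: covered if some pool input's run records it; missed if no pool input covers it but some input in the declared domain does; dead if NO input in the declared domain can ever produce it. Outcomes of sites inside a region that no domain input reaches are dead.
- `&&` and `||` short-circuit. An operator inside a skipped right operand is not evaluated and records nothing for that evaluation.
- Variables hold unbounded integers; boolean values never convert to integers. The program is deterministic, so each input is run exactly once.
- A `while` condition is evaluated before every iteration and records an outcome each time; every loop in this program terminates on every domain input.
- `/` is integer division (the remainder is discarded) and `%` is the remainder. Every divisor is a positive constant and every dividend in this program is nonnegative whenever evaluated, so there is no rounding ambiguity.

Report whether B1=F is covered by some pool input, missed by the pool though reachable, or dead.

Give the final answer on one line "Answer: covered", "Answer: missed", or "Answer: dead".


B1=F is recorded by pool input(s) 1, 2, 3, 4, 5 -> covered
Answer: covered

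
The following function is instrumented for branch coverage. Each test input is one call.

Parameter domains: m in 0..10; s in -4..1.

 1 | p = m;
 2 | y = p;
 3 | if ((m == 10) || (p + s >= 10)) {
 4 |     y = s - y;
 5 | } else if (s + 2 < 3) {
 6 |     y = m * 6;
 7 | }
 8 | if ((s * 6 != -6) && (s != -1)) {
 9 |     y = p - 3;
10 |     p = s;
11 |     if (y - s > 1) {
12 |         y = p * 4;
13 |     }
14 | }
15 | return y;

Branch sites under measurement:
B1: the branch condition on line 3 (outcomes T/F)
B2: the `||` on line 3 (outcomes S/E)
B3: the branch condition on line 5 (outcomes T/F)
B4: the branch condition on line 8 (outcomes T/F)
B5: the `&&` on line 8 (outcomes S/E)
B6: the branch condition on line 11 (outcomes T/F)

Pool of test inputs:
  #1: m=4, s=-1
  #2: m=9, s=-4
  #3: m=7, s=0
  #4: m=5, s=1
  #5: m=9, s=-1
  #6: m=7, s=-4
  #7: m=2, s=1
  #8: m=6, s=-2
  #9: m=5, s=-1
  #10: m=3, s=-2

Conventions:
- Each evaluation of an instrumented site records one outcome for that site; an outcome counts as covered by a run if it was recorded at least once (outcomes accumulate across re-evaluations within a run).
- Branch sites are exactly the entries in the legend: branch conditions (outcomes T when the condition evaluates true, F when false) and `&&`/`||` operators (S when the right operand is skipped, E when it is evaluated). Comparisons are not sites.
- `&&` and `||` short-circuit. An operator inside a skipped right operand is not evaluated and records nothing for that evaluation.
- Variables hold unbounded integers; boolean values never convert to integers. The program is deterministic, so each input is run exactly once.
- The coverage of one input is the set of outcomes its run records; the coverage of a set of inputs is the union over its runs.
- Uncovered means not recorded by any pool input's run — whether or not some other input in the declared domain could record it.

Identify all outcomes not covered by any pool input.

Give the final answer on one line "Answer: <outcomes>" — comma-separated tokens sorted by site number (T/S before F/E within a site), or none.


input #1 (m=4, s=-1): events B2->E, B1->F, B3->T, B5->S, B4->F; covers B1=F, B2=E, B3=T, B4=F, B5=S
input #2 (m=9, s=-4): events B2->E, B1->F, B3->T, B5->E, B4->T, B6->T; covers B1=F, B2=E, B3=T, B4=T, B5=E, B6=T
input #3 (m=7, s=0): events B2->E, B1->F, B3->T, B5->E, B4->T, B6->T; covers B1=F, B2=E, B3=T, B4=T, B5=E, B6=T
input #4 (m=5, s=1): events B2->E, B1->F, B3->F, B5->E, B4->T, B6->F; covers B1=F, B2=E, B3=F, B4=T, B5=E, B6=F
input #5 (m=9, s=-1): events B2->E, B1->F, B3->T, B5->S, B4->F; covers B1=F, B2=E, B3=T, B4=F, B5=S
input #6 (m=7, s=-4): events B2->E, B1->F, B3->T, B5->E, B4->T, B6->T; covers B1=F, B2=E, B3=T, B4=T, B5=E, B6=T
input #7 (m=2, s=1): events B2->E, B1->F, B3->F, B5->E, B4->T, B6->F; covers B1=F, B2=E, B3=F, B4=T, B5=E, B6=F
input #8 (m=6, s=-2): events B2->E, B1->F, B3->T, B5->E, B4->T, B6->T; covers B1=F, B2=E, B3=T, B4=T, B5=E, B6=T
input #9 (m=5, s=-1): events B2->E, B1->F, B3->T, B5->S, B4->F; covers B1=F, B2=E, B3=T, B4=F, B5=S
input #10 (m=3, s=-2): events B2->E, B1->F, B3->T, B5->E, B4->T, B6->T; covers B1=F, B2=E, B3=T, B4=T, B5=E, B6=T
union over the pool: B1=F, B2=E, B3=T, B3=F, B4=T, B4=F, B5=S, B5=E, B6=T, B6=F
uncovered (2 of 12): B1=T, B2=S
Answer: B1=T, B2=S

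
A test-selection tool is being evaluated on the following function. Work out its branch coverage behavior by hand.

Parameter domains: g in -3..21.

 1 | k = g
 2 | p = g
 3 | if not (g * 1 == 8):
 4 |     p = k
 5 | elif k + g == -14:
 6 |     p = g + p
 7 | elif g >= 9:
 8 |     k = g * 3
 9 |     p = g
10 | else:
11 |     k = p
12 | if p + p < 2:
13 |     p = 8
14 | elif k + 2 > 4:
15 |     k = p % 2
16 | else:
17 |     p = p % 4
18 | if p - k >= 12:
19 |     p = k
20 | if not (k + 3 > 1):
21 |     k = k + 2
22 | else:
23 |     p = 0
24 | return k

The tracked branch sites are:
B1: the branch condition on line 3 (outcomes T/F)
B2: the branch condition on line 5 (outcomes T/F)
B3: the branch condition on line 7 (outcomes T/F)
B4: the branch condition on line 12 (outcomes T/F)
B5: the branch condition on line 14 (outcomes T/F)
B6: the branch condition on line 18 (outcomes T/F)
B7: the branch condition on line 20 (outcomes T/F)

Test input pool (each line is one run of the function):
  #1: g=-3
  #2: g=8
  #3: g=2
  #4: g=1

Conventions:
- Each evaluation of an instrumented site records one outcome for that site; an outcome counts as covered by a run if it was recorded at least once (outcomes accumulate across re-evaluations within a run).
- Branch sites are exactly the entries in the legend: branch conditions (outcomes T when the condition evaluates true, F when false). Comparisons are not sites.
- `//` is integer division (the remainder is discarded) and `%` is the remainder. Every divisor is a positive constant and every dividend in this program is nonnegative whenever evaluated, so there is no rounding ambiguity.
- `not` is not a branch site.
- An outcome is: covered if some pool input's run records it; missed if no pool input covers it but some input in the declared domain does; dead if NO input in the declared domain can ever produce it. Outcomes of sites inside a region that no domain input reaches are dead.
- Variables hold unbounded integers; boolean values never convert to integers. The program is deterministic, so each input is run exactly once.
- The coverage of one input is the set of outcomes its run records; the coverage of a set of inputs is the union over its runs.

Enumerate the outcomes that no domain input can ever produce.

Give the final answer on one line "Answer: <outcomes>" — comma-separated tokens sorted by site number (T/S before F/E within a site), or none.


sweeping the full domain (25 inputs) for each outcome:
  B2=T: zero occurrences over every domain input -> dead
  B3=T: zero occurrences over every domain input -> dead
  reachable outcomes have witnesses, e.g. B1=T (e.g. g=-3), B1=F (e.g. g=8), B2=F (e.g. g=8), B3=F (e.g. g=8)
Answer: B2=T, B3=T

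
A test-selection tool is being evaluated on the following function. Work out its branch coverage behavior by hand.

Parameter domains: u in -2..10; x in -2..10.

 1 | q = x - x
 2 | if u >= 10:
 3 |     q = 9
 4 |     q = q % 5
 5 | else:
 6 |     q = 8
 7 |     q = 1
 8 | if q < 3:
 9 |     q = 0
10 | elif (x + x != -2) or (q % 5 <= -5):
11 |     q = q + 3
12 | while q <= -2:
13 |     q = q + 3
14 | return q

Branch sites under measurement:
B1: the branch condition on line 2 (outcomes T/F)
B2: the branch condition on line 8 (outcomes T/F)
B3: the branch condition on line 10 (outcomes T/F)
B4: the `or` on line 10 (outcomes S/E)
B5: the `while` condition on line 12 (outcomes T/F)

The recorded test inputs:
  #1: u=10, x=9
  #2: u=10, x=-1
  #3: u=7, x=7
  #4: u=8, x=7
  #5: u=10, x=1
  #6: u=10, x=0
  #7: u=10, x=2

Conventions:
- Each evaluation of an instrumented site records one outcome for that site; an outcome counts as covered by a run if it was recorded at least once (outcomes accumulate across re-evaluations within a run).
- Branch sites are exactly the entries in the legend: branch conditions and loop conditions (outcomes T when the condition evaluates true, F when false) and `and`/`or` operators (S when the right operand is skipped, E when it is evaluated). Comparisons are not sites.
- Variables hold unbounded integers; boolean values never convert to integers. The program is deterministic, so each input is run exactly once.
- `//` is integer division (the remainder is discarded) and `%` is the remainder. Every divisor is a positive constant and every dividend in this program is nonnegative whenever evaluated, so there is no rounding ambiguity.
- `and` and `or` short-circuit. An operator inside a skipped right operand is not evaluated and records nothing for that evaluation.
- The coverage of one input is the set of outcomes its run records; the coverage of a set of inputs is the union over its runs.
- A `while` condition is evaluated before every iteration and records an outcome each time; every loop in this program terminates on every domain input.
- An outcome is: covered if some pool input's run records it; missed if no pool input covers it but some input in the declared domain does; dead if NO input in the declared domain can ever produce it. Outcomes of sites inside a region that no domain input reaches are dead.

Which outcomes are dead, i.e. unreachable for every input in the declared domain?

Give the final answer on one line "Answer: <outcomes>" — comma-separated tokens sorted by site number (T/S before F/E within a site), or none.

sweeping the full domain (169 inputs) for each outcome:
  B5=T: never recorded by any domain input -> dead
  reachable outcomes have witnesses, e.g. B1=T (e.g. u=10, x=-2), B1=F (e.g. u=-2, x=-2), B2=T (e.g. u=-2, x=-2), B2=F (e.g. u=10, x=-2)

Answer: B5=T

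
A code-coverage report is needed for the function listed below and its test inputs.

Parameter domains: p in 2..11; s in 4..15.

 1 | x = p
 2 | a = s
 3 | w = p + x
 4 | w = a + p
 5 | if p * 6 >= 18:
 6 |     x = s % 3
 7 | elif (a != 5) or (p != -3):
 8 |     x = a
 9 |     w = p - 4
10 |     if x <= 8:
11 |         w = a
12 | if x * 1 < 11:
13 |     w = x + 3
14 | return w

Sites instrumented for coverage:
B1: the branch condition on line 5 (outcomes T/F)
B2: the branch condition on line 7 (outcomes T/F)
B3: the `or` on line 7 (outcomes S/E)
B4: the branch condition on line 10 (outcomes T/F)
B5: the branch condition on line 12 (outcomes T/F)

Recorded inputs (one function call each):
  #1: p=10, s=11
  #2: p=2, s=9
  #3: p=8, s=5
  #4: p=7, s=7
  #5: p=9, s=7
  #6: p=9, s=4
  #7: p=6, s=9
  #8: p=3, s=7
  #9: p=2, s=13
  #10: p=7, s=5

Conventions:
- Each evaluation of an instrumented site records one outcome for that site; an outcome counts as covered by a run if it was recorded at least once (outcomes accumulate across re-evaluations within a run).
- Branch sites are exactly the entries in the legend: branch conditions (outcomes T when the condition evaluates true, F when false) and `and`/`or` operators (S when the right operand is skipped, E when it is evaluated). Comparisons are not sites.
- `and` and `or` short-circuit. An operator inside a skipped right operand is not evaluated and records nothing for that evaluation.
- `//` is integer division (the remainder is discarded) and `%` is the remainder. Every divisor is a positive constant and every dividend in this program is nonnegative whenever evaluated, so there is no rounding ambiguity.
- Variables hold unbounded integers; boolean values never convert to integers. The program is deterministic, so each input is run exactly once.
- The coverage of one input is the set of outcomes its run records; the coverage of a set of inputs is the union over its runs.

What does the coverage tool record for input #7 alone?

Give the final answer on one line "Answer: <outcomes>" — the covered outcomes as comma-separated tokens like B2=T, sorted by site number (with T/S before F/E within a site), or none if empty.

Running input #7 (p=6, s=9), event by event:
  B1->T, B5->T
distinct outcomes covered: B1=T, B5=T

Answer: B1=T, B5=T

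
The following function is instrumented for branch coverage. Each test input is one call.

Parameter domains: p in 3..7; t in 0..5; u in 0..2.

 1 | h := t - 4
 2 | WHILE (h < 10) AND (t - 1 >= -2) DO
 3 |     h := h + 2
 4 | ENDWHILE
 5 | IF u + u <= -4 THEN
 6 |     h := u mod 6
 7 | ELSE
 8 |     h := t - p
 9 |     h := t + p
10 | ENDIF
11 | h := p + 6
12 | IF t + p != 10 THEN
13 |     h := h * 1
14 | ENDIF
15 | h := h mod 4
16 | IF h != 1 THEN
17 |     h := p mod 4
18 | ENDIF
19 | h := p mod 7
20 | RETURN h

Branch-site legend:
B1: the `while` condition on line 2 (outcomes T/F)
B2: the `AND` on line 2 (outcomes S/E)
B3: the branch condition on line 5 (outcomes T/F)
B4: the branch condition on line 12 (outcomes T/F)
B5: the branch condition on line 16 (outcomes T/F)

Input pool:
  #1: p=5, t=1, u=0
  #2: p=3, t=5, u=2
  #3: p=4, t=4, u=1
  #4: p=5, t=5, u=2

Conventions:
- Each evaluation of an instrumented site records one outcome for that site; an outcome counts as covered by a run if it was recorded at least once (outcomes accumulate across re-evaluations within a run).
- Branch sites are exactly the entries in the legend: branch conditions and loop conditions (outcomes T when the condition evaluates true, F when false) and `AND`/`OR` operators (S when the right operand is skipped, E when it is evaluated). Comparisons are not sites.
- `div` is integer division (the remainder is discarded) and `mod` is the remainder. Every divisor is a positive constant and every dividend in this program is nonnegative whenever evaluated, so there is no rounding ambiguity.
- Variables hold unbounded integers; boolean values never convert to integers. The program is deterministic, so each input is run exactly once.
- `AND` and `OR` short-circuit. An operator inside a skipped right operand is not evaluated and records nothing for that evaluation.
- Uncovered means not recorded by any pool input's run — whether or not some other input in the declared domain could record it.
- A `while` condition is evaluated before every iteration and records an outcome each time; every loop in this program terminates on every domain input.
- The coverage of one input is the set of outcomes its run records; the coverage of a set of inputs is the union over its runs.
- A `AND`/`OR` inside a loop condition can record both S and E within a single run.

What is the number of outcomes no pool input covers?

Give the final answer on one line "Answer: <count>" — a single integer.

run #1 (p=5, t=1, u=0) records B1=T, B1=F, B2=S, B2=E, B3=F, B4=T, B5=T
run #2 (p=3, t=5, u=2) records B1=T, B1=F, B2=S, B2=E, B3=F, B4=T, B5=F
run #3 (p=4, t=4, u=1) records B1=T, B1=F, B2=S, B2=E, B3=F, B4=T, B5=T
run #4 (p=5, t=5, u=2) records B1=T, B1=F, B2=S, B2=E, B3=F, B4=F, B5=T
union over the pool: B1=T, B1=F, B2=S, B2=E, B3=F, B4=T, B4=F, B5=T, B5=F
uncovered (1 of 10): B3=T

Answer: 1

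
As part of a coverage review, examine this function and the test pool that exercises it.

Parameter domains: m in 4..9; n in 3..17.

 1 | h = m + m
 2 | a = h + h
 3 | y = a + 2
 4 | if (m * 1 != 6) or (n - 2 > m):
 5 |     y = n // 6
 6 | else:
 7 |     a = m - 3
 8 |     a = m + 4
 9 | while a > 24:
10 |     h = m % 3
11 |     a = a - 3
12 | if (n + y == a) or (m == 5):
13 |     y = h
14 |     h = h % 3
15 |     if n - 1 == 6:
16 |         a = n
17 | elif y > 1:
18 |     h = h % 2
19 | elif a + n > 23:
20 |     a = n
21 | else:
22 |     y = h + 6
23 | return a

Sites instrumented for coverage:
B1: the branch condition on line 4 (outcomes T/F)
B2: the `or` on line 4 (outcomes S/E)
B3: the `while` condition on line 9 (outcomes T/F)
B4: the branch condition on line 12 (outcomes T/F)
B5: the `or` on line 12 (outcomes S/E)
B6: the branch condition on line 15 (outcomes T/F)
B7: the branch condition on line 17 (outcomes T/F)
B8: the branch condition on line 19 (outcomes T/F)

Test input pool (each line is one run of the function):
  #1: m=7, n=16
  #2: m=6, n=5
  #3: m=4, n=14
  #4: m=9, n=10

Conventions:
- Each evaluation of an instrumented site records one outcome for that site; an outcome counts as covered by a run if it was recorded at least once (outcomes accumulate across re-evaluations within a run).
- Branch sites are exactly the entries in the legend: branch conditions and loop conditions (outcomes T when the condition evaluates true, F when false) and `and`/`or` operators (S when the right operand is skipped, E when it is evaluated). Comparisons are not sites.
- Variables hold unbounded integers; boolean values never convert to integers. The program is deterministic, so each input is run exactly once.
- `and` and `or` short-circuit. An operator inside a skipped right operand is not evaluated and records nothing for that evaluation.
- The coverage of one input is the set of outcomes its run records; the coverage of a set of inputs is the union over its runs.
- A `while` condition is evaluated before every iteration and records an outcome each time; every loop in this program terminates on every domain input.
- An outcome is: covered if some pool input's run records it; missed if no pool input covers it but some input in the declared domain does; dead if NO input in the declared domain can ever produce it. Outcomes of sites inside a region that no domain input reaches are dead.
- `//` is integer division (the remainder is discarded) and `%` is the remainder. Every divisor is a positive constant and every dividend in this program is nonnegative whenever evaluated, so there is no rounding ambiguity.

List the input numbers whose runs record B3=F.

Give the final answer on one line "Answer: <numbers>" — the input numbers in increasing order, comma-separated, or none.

input #1 (m=7, n=16): records B3=F
input #2 (m=6, n=5): records B3=F
input #3 (m=4, n=14): records B3=F
input #4 (m=9, n=10): records B3=F

Answer: 1, 2, 3, 4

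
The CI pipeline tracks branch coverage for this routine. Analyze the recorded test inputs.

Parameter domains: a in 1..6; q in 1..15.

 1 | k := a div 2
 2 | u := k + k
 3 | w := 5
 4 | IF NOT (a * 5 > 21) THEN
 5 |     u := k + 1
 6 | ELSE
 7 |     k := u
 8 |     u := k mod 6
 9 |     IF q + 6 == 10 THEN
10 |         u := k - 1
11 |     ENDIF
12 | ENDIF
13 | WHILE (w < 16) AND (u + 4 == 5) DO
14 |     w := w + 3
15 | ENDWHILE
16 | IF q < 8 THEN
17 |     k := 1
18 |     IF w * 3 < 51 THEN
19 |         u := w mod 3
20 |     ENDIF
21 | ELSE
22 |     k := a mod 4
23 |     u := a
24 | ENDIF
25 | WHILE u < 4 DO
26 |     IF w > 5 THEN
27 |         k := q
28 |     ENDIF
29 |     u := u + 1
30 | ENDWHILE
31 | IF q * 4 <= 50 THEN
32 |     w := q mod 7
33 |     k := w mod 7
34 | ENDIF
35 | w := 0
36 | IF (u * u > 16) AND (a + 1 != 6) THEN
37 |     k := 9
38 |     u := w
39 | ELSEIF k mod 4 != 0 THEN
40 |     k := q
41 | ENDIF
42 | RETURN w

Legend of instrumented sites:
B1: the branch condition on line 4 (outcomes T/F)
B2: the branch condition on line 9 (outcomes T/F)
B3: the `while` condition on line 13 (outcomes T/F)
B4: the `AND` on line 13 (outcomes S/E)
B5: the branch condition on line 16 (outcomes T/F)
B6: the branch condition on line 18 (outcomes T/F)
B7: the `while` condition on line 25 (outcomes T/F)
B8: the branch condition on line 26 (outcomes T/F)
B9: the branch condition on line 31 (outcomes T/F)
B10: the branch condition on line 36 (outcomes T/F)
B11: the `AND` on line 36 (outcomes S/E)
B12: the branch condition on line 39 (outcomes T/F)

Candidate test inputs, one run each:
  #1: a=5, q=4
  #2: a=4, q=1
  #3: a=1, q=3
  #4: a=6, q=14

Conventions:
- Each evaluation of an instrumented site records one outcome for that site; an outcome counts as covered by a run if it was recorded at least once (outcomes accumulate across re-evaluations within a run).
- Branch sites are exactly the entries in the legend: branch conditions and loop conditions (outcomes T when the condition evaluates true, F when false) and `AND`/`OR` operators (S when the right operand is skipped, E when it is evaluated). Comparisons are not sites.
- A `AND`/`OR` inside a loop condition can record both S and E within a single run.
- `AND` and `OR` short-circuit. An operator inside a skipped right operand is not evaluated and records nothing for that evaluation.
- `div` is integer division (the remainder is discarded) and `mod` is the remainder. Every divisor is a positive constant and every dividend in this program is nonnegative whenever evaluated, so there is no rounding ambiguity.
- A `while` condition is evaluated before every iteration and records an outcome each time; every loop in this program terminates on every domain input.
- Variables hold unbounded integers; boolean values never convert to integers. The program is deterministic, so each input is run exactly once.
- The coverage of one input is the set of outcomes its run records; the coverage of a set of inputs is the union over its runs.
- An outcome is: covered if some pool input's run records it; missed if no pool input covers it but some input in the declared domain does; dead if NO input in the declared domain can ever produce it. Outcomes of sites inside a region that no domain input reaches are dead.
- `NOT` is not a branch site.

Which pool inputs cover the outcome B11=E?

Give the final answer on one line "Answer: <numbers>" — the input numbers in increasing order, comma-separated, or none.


input #1 (a=5, q=4): misses B11=E
input #2 (a=4, q=1): misses B11=E
input #3 (a=1, q=3): misses B11=E
input #4 (a=6, q=14): covers B11=E
Answer: 4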